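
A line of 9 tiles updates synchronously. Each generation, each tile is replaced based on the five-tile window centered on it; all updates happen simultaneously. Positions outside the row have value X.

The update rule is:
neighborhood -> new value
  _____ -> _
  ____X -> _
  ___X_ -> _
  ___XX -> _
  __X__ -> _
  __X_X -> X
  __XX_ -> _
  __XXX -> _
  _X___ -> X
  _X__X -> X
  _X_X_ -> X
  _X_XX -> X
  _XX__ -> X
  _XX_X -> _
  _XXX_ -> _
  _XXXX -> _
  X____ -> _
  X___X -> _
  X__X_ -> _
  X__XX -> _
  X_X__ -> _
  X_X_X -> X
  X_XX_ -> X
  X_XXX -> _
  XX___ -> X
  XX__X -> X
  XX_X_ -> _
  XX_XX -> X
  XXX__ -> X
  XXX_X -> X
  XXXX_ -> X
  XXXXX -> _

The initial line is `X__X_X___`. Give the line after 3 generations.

generation 1: XX_XX_X__
generation 2: XXXX___X_
generation 3: __XXX__XX

__XXX__XX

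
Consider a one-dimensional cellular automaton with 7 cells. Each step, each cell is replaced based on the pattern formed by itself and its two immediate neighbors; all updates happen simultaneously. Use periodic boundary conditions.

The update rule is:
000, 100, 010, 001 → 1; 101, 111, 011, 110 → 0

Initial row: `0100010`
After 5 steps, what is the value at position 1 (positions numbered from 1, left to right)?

step 1: 1111111
step 2: 0000000
step 3: 1111111  (repeats step 1; period 2)
step 5: 1111111
position 1 holds 1

1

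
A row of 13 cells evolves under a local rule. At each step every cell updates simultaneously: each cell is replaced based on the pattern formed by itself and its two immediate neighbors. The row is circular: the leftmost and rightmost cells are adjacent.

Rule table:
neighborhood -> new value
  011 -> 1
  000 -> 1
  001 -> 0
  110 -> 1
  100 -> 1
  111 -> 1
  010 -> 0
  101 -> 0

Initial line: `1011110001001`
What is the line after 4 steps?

1011111111101

1011111100101
1011111110001
1011111111101
1011111111101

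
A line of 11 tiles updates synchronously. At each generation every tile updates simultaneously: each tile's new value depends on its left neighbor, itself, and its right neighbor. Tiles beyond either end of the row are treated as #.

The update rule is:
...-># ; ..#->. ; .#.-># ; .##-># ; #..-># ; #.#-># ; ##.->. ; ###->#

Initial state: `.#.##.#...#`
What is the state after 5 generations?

.####.#####

####.####.#
###.####.##
##.####.###
#.####.####
.####.#####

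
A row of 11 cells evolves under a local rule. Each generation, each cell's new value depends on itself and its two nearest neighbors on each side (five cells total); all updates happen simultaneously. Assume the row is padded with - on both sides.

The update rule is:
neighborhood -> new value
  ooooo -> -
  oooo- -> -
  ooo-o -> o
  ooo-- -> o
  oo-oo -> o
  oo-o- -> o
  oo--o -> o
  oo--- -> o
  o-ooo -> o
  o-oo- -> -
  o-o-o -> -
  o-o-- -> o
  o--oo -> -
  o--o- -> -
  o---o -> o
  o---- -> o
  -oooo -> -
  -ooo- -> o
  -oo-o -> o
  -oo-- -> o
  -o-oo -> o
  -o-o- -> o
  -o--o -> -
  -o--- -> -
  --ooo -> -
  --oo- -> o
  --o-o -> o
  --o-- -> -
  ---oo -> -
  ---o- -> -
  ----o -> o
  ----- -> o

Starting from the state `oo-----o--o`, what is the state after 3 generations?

oooooo-----
-----oooooo
oooo------o

oooo------o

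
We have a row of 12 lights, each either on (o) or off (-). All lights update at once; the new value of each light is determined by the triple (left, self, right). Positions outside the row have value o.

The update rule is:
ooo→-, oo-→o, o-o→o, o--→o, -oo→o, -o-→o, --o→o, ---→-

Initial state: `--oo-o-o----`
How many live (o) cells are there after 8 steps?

3

ooooooooo--o
--------oooo
o------oo---
oo----oooo-o
-oo--oo--ooo
oooooooooo--
---------ooo
o-------oo--
count of o: 3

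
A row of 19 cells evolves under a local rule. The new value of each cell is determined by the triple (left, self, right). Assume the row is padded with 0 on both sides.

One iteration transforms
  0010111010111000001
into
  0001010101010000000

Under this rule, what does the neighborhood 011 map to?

0

At position 4 the neighborhood is 011; the next row has 0 there.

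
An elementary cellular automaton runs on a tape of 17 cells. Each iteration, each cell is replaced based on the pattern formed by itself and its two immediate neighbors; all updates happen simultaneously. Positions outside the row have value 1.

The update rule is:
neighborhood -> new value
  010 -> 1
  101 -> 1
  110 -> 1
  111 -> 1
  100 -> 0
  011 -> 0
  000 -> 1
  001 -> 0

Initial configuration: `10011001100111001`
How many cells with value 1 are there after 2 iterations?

iteration 1: 10001000100011000
iteration 2: 10101010101001010
count of 1: 8

8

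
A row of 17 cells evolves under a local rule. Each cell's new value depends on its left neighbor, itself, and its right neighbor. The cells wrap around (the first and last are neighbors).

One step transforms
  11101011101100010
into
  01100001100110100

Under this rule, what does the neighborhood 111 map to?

1

At position 1 the neighborhood is 111; the next row has 1 there.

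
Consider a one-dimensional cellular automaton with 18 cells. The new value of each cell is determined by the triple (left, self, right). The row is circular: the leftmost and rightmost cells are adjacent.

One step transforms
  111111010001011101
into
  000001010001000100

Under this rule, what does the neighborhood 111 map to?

0

At position 0 the neighborhood is 111; the next row has 0 there.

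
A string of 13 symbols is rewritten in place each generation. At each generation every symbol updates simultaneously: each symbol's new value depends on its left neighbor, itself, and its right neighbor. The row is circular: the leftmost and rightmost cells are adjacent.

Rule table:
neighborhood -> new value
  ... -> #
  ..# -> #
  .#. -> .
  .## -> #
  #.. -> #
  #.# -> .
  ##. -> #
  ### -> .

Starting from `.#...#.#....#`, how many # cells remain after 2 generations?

..###...####.
###.#####..##
count of #: 10

10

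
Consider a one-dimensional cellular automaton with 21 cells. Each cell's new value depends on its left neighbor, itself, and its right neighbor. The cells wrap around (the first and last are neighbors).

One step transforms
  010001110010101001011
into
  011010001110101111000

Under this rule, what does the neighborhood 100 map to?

1

At position 2 the neighborhood is 100; the next row has 1 there.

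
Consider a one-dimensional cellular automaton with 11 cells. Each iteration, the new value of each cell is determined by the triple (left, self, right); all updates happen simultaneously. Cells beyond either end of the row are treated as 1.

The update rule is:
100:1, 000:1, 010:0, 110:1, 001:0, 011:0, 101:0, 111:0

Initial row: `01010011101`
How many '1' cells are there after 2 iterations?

6

iteration 1: 00001000100
iteration 2: 11100110010
count of 1: 6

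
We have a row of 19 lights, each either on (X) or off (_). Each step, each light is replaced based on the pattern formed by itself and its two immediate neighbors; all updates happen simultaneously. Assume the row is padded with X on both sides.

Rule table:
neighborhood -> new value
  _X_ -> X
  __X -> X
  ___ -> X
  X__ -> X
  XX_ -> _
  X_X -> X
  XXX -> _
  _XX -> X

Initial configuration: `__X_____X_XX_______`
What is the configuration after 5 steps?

XXXXXXXXXXXXX_XXXXX

step 1: XXXXXXXXXXX_XXXXXXX
step 2: ___________XX______
step 3: XXXXXXXXXXXX_XXXXXX
step 4: ____________XX_____
step 5: XXXXXXXXXXXXX_XXXXX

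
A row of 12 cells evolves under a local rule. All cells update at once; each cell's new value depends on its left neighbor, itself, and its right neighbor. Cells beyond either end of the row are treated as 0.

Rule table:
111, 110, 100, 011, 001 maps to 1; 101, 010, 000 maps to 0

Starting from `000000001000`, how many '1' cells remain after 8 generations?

2

000000010100
000000100010
000001010101
000010000000
000101000000
001000100000
010101010000
100000001000
count of 1: 2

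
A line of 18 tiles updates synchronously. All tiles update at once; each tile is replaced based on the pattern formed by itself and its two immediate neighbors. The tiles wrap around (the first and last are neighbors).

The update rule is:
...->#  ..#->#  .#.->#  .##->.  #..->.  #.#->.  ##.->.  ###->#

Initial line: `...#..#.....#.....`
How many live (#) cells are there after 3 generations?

####.##.#####.####
###......###...###
##..#####.#..##.##
count of #: 12

12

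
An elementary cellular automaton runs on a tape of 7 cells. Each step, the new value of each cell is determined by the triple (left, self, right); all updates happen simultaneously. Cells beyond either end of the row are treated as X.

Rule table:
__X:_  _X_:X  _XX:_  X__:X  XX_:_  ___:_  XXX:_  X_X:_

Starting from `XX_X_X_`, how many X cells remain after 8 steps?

___X_X_
X__X_X_
_X_X_X_
_X_X_X_  (fixed point — unchanged through step 8)
count of X: 3

3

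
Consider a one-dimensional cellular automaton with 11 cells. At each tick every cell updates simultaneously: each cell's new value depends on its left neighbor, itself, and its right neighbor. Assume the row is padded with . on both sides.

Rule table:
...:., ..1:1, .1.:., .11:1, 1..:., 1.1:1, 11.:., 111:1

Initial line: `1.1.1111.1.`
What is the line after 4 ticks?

1111.1.....

tick 1: .1.1111.1..
tick 2: 1.1111.1...
tick 3: .1111.1....
tick 4: 1111.1.....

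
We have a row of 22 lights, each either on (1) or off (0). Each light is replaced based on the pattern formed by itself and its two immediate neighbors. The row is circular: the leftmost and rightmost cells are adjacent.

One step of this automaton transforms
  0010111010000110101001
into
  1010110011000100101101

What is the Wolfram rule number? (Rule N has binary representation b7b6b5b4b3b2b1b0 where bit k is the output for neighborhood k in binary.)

position 5: 111 → 1  (bit 7 = 1)
position 6: 110 → 0  (bit 6 = 0)
position 3: 101 → 0  (bit 5 = 0)
position 0: 100 → 1  (bit 4 = 1)
position 4: 011 → 1  (bit 3 = 1)
position 2: 010 → 1  (bit 2 = 1)
position 1: 001 → 0  (bit 1 = 0)
position 10: 000 → 0  (bit 0 = 0)
bits b7..b0 = 10011100 = 156

156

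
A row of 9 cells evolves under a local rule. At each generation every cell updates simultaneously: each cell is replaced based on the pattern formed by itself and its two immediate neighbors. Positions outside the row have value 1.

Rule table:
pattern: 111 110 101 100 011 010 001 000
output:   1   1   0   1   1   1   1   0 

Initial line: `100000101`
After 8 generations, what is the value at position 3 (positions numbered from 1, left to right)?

110001101
111011101
111011101  (fixed point — unchanged through generation 8)
position 3 holds 1

1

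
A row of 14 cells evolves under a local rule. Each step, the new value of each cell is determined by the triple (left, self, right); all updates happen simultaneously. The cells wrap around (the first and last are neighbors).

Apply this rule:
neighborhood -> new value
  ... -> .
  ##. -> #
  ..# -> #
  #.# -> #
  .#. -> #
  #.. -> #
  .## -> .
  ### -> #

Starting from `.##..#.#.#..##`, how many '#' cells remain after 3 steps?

step 1: #.##########.#
step 2: ##.##########.
step 3: .##.##########
count of #: 12

12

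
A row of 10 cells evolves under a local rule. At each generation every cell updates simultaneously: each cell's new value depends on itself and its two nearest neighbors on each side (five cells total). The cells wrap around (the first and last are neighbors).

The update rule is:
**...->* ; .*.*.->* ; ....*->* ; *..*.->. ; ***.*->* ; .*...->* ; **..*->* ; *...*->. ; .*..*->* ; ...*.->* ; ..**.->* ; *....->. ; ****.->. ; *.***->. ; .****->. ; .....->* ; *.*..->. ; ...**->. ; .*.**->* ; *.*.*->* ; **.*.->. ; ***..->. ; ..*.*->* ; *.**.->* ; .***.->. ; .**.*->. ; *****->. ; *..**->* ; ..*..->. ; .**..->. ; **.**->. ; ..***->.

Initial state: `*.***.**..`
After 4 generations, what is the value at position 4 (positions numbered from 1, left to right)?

**..*.*.*.
*.*.******
*.**......
***.*.****
position 4 holds .

.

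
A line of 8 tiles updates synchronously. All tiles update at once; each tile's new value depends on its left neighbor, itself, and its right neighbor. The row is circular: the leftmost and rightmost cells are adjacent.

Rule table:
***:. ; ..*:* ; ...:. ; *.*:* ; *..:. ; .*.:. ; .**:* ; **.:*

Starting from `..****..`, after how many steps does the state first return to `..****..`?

step 1: .**..*..
step 2: ***.*...
step 3: *.**...*
step 4: ****..**
step 5: ...*.**.
step 6: ..*.***.
step 7: .*.**.*.
step 8: *.****..
step 9: .**..*.*
step 10: ***.*.*.
step 11: *.**.*.*
step 12: *****.**
step 13: ....***.
step 14: ...**.*.
step 15: ..****..

15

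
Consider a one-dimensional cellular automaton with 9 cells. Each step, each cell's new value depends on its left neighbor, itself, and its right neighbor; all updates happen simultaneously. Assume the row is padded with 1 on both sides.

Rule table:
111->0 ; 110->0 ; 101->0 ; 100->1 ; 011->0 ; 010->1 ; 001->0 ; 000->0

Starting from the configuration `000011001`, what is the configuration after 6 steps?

100000100
010000110
011000000
000100000
100110000
010001000

010001000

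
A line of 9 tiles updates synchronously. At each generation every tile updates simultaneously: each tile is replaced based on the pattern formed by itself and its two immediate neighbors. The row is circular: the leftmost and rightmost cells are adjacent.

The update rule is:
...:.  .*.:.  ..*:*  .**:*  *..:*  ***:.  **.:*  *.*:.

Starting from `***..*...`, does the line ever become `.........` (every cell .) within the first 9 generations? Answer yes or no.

no

*.***.*.*
*.*.*...*
*....*.**
**..*..*.
****.**..
*..*.****
***..*...  (repeats generation 0; period 7)
generation 9: *.*.*...*
generation 9 is *.*.*...*, still not uniform .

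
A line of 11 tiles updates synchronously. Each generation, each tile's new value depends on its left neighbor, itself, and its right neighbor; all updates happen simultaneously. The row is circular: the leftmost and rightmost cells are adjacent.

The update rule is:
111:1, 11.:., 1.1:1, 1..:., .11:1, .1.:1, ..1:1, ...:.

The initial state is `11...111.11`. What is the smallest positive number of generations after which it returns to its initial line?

1...111.111
...111.1111
..111.1111.
.111.1111..
111.1111...
11.1111...1
1.1111...11
.1111...111
1111...111.
111...111.1
11...111.11

11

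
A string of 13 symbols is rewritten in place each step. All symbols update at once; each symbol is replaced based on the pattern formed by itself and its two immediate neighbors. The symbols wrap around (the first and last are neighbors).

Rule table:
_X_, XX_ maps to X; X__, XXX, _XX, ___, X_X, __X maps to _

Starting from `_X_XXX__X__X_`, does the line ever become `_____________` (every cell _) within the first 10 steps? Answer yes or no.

step 1: _X___X__X__X_
step 2: _X___X__X__X_  (fixed point — unchanged through step 10)
step 10 is _X___X__X__X_, still not uniform _

no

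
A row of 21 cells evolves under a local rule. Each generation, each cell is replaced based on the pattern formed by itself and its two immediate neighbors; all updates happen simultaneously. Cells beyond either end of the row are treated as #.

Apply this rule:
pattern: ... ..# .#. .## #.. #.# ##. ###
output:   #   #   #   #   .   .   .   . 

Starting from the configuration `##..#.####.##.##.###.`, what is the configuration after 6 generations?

...##.#....#..#..#...
.###..#.####.##.##.##
.#...##.#....#..#..#.
.#.###..#.####.##.##.
.#.#...##.#....#..#..
.#.#.###..#.####.##.#

.#.#.###..#.####.##.#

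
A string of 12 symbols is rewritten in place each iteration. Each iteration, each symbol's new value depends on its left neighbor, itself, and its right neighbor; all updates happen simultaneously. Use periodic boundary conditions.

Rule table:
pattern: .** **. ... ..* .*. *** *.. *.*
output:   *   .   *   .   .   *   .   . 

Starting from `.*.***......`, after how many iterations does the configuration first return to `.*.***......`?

9

...**..*****
.*.*...****.
.....*.***..
****...**..*
***..*.*...*
**.......*.*
*..*****...*
...****..*.*
.*.***......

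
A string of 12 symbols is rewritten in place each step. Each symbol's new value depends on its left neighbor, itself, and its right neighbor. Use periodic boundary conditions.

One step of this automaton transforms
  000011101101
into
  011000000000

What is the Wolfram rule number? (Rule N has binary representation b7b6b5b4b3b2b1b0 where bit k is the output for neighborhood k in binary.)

position 5: 111 → 0  (bit 7 = 0)
position 6: 110 → 0  (bit 6 = 0)
position 7: 101 → 0  (bit 5 = 0)
position 0: 100 → 0  (bit 4 = 0)
position 4: 011 → 0  (bit 3 = 0)
position 11: 010 → 0  (bit 2 = 0)
position 3: 001 → 0  (bit 1 = 0)
position 1: 000 → 1  (bit 0 = 1)
bits b7..b0 = 00000001 = 1

1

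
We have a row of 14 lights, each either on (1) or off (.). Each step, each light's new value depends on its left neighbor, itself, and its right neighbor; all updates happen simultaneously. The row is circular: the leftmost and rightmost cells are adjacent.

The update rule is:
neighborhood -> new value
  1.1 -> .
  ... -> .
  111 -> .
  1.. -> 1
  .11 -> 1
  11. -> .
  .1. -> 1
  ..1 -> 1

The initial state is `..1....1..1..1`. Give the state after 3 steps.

...11..1......

step 1: 1111..11111111
step 2: ....111.......
step 3: ...11..1......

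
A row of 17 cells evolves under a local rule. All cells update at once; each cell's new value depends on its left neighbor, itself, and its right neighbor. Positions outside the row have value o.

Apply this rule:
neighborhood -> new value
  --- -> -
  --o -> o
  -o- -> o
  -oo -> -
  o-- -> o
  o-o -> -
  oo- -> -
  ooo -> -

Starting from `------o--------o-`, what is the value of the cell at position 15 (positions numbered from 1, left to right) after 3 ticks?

o----ooo------oo-
-o--o---o----o---
-ooooo-ooo--ooo-o
position 15 holds o

o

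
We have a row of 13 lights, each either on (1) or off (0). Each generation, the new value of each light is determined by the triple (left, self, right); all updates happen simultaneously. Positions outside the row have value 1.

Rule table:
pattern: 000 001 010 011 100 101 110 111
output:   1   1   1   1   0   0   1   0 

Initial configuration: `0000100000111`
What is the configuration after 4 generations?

0101101010101

0111101111100
0100101000101
0101101011101
0101101010101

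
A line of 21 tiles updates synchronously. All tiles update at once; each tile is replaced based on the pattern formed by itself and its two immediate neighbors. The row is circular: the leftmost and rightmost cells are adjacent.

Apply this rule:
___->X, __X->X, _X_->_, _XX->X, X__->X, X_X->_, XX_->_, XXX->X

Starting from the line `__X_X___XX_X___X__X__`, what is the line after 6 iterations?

iteration 1: XX___XXXX___XXX_XX_XX
iteration 2: X_XXXXXX_XXXXX__X__XX
iteration 3: __XXXXX__XXXX_XX_XXXX
iteration 4: XXXXXX_XXXXX__X__XXX_
iteration 5: XXXXX__XXXX_XX_XXXX__
iteration 6: XXXX_XXXXX__X__XXX_XX

XXXX_XXXXX__X__XXX_XX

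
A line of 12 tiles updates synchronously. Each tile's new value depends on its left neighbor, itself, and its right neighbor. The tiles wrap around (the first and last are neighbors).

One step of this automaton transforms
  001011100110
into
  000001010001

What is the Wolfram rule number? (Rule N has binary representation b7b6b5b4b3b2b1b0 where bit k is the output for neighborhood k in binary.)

position 5: 111 → 1  (bit 7 = 1)
position 6: 110 → 0  (bit 6 = 0)
position 3: 101 → 0  (bit 5 = 0)
position 7: 100 → 1  (bit 4 = 1)
position 4: 011 → 0  (bit 3 = 0)
position 2: 010 → 0  (bit 2 = 0)
position 1: 001 → 0  (bit 1 = 0)
position 0: 000 → 0  (bit 0 = 0)
bits b7..b0 = 10010000 = 144

144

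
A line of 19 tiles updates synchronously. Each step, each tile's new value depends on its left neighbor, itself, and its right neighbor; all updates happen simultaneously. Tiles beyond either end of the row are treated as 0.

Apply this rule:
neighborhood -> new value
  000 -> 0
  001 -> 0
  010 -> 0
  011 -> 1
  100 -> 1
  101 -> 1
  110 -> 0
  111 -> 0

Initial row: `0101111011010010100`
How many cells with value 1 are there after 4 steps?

step 1: 0011000110101001010
step 2: 0010100101010100101
step 3: 0001010010101010010
step 4: 0000101001010101001
count of 1: 7

7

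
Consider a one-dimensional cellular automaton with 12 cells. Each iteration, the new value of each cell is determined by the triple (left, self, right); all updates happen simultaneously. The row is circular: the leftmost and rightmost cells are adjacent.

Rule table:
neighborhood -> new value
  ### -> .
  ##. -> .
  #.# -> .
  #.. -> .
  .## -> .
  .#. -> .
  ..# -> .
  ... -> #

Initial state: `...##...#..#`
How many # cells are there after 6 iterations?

.#....#.....
...##...####
.#....#.....  (repeats iteration 1; period 2)
iteration 6: ...##...####
count of #: 6

6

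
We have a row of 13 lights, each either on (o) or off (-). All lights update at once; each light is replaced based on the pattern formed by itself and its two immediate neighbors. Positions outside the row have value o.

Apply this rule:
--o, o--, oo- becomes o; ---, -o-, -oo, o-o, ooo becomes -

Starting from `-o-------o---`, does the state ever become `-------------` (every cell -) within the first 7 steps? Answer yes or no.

no

--o-----o-o-o
oo-o---o-----
-o--o-o-o---o
--oo-----o-o-
oo-oo---o----
-o--oo-o-o--o
--oo-o----oo-
step 7 is --oo-o----oo-, still not uniform -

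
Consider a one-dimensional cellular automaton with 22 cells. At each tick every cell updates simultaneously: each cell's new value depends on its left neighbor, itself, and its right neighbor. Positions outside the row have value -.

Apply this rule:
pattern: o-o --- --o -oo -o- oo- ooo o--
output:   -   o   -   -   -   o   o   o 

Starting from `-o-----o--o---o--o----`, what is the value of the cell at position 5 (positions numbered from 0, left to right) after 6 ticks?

-

--oooo--o--oo--o--oooo
o--oooo--o--oo--o--ooo
-o--oooo--o--oo--o--oo
--o--oooo--o--oo--o--o
o--o--oooo--o--oo--o--
-o--o--oooo--o--oo--oo
position 5 holds -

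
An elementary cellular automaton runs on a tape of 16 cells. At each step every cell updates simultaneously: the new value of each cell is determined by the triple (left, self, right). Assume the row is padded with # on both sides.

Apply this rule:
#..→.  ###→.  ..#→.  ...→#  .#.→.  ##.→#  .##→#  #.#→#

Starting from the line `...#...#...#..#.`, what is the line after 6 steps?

...##..###.#.#..

step 1: .#...#...#.....#
step 2: #..#...#...###.#
step 3: #....#...#.#.###
step 4: #.##...#..#.##..
step 5: ####.#.....###..
step 6: ...##..###.#.#..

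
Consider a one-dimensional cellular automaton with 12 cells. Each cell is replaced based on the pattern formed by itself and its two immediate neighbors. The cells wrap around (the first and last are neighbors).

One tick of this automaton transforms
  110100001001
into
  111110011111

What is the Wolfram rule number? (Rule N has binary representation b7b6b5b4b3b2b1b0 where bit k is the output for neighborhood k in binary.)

254

position 0: 111 → 1  (bit 7 = 1)
position 1: 110 → 1  (bit 6 = 1)
position 2: 101 → 1  (bit 5 = 1)
position 4: 100 → 1  (bit 4 = 1)
position 11: 011 → 1  (bit 3 = 1)
position 3: 010 → 1  (bit 2 = 1)
position 7: 001 → 1  (bit 1 = 1)
position 5: 000 → 0  (bit 0 = 0)
bits b7..b0 = 11111110 = 254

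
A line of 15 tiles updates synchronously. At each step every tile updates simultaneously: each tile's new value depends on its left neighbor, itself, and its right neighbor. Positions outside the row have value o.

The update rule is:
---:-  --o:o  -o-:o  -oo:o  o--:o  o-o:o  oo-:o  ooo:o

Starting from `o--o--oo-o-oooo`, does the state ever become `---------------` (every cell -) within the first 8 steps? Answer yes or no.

step 1: ooooooooooooooo
step 2: ooooooooooooooo  (fixed point — unchanged through step 8)
step 8 is ooooooooooooooo, still not uniform -

no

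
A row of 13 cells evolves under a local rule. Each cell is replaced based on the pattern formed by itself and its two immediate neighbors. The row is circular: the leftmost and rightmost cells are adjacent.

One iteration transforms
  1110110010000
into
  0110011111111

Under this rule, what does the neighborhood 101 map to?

At position 3 the neighborhood is 101; the next row has 0 there.

0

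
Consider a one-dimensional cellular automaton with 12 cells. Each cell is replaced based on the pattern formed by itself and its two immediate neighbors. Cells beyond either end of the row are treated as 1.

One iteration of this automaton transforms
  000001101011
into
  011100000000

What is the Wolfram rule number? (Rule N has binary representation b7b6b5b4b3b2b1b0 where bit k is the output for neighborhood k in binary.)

position 11: 111 → 0  (bit 7 = 0)
position 6: 110 → 0  (bit 6 = 0)
position 7: 101 → 0  (bit 5 = 0)
position 0: 100 → 0  (bit 4 = 0)
position 5: 011 → 0  (bit 3 = 0)
position 8: 010 → 0  (bit 2 = 0)
position 4: 001 → 0  (bit 1 = 0)
position 1: 000 → 1  (bit 0 = 1)
bits b7..b0 = 00000001 = 1

1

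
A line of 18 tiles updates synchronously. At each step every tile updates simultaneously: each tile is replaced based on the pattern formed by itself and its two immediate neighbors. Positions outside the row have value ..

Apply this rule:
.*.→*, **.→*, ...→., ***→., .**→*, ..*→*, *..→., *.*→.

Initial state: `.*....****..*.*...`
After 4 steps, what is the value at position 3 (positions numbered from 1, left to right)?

step 1: **...**..*.**.*...
step 2: **..***.**.**.*...
step 3: **.**.*.**.**.*...
step 4: **.**.*.**.**.*...
position 3 holds .

.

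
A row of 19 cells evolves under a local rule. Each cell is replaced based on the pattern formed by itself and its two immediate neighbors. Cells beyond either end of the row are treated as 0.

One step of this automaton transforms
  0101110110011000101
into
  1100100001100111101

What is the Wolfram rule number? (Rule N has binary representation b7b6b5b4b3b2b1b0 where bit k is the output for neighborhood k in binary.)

151

position 4: 111 → 1  (bit 7 = 1)
position 5: 110 → 0  (bit 6 = 0)
position 2: 101 → 0  (bit 5 = 0)
position 9: 100 → 1  (bit 4 = 1)
position 3: 011 → 0  (bit 3 = 0)
position 1: 010 → 1  (bit 2 = 1)
position 0: 001 → 1  (bit 1 = 1)
position 14: 000 → 1  (bit 0 = 1)
bits b7..b0 = 10010111 = 151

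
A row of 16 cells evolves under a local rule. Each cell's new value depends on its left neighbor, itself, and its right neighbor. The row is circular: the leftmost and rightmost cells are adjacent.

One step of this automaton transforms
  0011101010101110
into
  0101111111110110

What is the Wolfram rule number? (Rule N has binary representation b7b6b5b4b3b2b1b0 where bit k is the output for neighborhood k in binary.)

position 3: 111 → 1  (bit 7 = 1)
position 4: 110 → 1  (bit 6 = 1)
position 5: 101 → 1  (bit 5 = 1)
position 15: 100 → 0  (bit 4 = 0)
position 2: 011 → 0  (bit 3 = 0)
position 6: 010 → 1  (bit 2 = 1)
position 1: 001 → 1  (bit 1 = 1)
position 0: 000 → 0  (bit 0 = 0)
bits b7..b0 = 11100110 = 230

230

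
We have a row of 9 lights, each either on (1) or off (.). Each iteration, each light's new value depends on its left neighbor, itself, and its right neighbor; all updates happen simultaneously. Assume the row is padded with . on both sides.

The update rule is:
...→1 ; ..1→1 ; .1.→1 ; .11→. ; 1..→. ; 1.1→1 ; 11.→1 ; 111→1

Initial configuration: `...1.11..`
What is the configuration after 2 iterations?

11111.1.1
.11111111

.11111111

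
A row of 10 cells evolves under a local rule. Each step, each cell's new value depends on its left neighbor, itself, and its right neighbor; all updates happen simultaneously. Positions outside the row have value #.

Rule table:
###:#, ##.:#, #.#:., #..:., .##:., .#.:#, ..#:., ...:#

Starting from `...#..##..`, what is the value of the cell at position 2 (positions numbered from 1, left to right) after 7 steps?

#

step 1: .#.#...#..
step 2: .#.#.#.#..
step 3: .#.#.#.#..  (fixed point — unchanged through step 7)
position 2 holds #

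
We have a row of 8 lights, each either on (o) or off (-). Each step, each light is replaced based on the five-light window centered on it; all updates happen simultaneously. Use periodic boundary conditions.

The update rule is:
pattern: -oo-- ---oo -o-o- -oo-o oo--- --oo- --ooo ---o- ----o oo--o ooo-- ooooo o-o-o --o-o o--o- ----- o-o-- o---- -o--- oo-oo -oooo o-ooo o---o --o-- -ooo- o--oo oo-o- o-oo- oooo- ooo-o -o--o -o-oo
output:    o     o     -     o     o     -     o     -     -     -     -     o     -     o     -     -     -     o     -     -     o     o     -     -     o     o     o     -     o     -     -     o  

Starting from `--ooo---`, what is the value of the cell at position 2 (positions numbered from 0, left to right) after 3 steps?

-

step 1: -ooo-oo-
step 2: ooo---o-
step 3: oo-o--oo
position 2 holds -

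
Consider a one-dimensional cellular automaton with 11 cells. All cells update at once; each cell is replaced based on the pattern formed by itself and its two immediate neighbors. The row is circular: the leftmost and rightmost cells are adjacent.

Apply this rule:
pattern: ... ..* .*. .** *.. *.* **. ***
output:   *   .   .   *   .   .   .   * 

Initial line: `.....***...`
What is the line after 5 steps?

****.**..**
***..*...**
**.....*.**
*..***...**
...**..*.**

...**..*.**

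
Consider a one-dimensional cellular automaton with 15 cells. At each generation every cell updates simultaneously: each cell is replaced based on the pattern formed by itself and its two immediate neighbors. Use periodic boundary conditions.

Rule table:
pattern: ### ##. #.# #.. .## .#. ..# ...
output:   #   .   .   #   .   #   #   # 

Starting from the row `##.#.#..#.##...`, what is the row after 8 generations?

#..#..#...##...

...#.####...###
####..##.###.#.
.##.##....#..#.
#.....#########
.#####.########
..###...######.
##.#.###.####.#
#..#..#...##...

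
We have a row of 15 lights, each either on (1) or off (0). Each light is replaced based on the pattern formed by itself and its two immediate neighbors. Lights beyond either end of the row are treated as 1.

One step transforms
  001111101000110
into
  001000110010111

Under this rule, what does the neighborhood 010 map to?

At position 8 the neighborhood is 010; the next row has 0 there.

0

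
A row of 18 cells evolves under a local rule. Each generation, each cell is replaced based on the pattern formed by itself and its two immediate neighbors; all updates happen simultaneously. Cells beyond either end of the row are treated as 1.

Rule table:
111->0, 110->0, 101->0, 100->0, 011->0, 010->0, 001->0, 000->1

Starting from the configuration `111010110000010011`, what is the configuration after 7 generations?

000000000111000000

000000000111000000
011111110000011110
000000000111000000  (repeats generation 1; period 2)
generation 7: 000000000111000000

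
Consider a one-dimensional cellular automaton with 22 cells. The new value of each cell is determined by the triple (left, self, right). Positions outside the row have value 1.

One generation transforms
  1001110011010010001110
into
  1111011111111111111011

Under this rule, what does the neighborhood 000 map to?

At position 16 the neighborhood is 000; the next row has 1 there.

1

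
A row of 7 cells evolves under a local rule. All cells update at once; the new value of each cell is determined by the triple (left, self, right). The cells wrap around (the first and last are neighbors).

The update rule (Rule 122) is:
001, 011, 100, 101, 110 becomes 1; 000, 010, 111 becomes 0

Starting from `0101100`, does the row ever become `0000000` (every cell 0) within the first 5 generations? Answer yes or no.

1011110
0110011
1111111
0000000
all cells are 0 at generation 4

yes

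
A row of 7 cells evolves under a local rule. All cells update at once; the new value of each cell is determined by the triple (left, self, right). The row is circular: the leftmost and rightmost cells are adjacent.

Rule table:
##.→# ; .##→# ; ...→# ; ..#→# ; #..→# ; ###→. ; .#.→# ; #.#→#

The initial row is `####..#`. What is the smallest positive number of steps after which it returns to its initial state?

...####
####..#

2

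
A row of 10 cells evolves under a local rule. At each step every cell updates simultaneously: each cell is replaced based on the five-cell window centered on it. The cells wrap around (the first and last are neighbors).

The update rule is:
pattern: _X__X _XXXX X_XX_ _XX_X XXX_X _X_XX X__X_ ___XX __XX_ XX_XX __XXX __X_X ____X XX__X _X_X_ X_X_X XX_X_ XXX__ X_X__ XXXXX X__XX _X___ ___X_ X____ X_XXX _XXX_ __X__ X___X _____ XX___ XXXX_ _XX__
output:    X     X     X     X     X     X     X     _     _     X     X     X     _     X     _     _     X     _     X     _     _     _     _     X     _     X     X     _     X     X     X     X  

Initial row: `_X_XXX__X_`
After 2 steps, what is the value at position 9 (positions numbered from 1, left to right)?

XXX_X_XXXX
_XXX_X_X__
position 9 holds _

_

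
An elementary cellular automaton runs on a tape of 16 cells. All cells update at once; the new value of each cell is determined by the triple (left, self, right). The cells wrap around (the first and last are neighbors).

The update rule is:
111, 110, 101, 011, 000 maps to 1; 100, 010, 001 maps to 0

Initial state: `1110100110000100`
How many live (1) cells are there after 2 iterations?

12

1111000110110000
1111010111110110
count of 1: 12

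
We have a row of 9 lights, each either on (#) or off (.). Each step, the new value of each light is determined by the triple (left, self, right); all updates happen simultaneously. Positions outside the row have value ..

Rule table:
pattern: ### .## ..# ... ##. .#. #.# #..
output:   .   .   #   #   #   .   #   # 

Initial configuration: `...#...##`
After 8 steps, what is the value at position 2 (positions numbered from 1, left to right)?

#

###.###.#
..##..##.
##.###.##
.##..##.#
#.###.##.
.#..##.##
#.##.##.#
.#.##.##.
position 2 holds #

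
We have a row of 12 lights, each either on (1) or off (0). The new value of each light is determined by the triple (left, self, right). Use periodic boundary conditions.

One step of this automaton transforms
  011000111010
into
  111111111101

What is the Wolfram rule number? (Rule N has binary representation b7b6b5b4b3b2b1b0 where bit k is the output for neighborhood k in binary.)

position 7: 111 → 1  (bit 7 = 1)
position 2: 110 → 1  (bit 6 = 1)
position 9: 101 → 1  (bit 5 = 1)
position 3: 100 → 1  (bit 4 = 1)
position 1: 011 → 1  (bit 3 = 1)
position 10: 010 → 0  (bit 2 = 0)
position 0: 001 → 1  (bit 1 = 1)
position 4: 000 → 1  (bit 0 = 1)
bits b7..b0 = 11111011 = 251

251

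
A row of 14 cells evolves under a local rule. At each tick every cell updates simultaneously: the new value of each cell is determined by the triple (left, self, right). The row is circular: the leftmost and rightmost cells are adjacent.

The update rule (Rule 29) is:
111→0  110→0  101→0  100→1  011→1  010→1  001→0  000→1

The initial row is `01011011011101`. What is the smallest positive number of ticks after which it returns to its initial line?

2

01010010010001
01011011011101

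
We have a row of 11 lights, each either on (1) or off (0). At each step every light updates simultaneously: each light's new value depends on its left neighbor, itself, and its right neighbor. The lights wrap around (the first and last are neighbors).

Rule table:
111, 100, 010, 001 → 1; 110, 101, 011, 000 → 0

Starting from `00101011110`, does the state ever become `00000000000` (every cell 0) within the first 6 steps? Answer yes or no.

01101001101
00001110001
10010101011
01110101001
00100101111
11111100110
step 6 is 11111100110, still not uniform 0

no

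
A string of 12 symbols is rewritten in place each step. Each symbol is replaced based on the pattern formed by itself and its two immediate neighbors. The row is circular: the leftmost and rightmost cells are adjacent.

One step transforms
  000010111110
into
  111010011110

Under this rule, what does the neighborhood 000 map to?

1

At position 0 the neighborhood is 000; the next row has 1 there.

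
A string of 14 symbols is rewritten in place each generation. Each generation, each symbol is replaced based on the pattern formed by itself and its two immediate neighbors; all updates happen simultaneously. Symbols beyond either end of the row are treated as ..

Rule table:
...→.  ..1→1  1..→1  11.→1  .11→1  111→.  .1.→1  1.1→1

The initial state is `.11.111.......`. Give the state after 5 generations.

generation 1: 11111.11......
generation 2: 1...11111.....
generation 3: 11.11...11....
generation 4: 111111.1111...
generation 5: 1....111..11..

1....111..11..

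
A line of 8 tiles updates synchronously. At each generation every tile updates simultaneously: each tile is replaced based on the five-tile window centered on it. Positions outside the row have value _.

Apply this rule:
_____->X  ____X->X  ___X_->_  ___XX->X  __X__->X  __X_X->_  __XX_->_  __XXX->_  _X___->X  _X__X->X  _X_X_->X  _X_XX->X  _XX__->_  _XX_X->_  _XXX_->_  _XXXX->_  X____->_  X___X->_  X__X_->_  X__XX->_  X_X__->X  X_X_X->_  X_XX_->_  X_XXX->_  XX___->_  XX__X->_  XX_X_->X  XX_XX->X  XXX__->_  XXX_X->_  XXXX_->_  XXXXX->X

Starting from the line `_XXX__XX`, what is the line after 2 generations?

X_______
XX_XXXXX

XX_XXXXX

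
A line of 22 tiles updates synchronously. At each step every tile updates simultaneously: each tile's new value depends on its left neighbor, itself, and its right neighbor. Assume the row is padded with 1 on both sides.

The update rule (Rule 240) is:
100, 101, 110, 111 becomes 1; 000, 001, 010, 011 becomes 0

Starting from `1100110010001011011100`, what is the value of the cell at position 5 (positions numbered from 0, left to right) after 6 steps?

1110011001000101101110
1111001100100010110111
1111100110010001011011
1111110011001000101101
1111111001100100010110
1111111100110010001011
position 5 holds 1

1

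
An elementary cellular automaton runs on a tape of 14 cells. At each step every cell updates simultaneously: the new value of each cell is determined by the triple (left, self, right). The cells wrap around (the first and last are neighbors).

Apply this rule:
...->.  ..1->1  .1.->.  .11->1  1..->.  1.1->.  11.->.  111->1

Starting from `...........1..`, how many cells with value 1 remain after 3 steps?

1

..........1...
.........1....
........1.....
count of 1: 1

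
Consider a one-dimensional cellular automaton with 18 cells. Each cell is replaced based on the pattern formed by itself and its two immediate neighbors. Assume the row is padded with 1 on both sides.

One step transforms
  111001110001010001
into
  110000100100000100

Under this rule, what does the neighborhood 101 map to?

At position 12 the neighborhood is 101; the next row has 0 there.

0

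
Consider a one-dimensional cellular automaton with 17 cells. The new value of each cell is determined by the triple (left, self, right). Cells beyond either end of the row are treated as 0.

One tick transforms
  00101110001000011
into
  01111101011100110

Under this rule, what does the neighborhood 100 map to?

1

At position 7 the neighborhood is 100; the next row has 1 there.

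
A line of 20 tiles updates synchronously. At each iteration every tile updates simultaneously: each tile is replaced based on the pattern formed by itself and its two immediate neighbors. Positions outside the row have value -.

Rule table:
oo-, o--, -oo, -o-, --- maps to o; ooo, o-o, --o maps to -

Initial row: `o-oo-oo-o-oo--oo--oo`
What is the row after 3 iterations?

o-oo-oo-o-ooo-ooo-oo
o-oo-oo-o-o-o-o-o-oo
o-oo-oo-o-o-o-o-o-oo

o-oo-oo-o-o-o-o-o-oo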